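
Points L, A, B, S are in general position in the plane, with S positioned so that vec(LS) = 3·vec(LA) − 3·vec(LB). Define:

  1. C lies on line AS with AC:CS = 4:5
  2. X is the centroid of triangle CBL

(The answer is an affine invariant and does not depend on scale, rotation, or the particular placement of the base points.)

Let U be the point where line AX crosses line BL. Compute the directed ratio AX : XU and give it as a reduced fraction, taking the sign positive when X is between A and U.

Set L = (0, 0), A = (1, 0), B = (0, 1), S = (3, -3); any affine frame gives the same invariant.
1. C lies on line AS with AC:CS = 4:5 ⇒ C = (17/9, -4/3)
2. X is the centroid of triangle CBL ⇒ X = (17/27, -1/9)
line AX meets BL at U = (0, -3/10)
X = A + t·(U−A) with t = 10/27, so AX:XU = 10/27:17/27

AX:XU = 10/17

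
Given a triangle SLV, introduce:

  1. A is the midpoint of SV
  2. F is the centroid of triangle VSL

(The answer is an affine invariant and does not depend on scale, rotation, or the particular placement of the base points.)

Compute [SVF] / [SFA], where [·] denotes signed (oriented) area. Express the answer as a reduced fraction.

[SVF]:[SFA] = -2

Work in coordinates with S = (0, 0), L = (1, 0), V = (0, 1).
1. A is the midpoint of SV ⇒ A = (0, 1/2)
2. F is the centroid of triangle VSL ⇒ F = (1/3, 1/3)
2·[SVF] = -1/3, 2·[SFA] = 1/6
[SVF]:[SFA] = -1/3:1/6 = -2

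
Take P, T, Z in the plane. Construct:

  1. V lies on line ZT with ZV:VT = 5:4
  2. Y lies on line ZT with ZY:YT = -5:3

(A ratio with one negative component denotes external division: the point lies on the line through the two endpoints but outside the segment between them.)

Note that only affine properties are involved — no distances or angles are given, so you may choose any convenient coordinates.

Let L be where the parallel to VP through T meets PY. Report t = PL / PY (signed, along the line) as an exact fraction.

t = 8/35

Choose coordinates P = (0, 0), T = (1, 0), Z = (0, 1).
1. V lies on line ZT with ZV:VT = 5:4 ⇒ V = (5/9, 4/9)
2. Y lies on line ZT with ZY:YT = -5:3 ⇒ Y = (5/2, -3/2)
through T parallel to VP: direction (-5/9, -4/9); meets PY at L = (4/7, -12/35)
L = P + t·(Y−P) with t = 8/35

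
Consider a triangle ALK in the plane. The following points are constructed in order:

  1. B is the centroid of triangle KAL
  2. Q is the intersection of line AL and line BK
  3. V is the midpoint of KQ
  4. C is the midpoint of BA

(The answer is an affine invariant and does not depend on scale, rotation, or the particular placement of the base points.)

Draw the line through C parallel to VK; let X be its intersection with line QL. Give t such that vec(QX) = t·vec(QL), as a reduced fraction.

Set A = (0, 0), L = (1, 0), K = (0, 1); any affine frame gives the same invariant.
1. B is the centroid of triangle KAL ⇒ B = (1/3, 1/3)
2. Q is the intersection of line AL and line BK ⇒ Q = (1/2, 0)
3. V is the midpoint of KQ ⇒ V = (1/4, 1/2)
4. C is the midpoint of BA ⇒ C = (1/6, 1/6)
through C parallel to VK: direction (-1/4, 1/2); meets QL at X = (1/4, 0)
X = Q + t·(L−Q) with t = -1/2

t = -1/2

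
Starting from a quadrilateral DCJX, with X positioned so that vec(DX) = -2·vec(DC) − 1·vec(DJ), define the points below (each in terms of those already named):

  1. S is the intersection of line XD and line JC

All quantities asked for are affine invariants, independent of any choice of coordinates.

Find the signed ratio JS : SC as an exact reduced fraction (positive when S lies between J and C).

JS:SC = 2

Work in coordinates with D = (0, 0), C = (1, 0), J = (0, 1), X = (-2, -1).
1. S is the intersection of line XD and line JC ⇒ S = (2/3, 1/3)
S = J + t·(C−J) with t = 2/3, so JS:SC = t:(1−t) = 2/3:1/3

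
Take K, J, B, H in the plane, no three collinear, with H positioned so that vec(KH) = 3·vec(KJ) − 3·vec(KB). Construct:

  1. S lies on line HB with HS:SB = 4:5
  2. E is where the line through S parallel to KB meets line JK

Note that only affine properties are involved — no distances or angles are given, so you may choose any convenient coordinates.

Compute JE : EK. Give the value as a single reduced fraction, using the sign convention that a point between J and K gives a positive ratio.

Work in coordinates with K = (0, 0), J = (1, 0), B = (0, 1), H = (3, -3).
1. S lies on line HB with HS:SB = 4:5 ⇒ S = (5/3, -11/9)
2. E is where the line through S parallel to KB meets line JK ⇒ E = (5/3, 0)
E = J + t·(K−J) with t = -2/3, so JE:EK = t:(1−t) = -2/3:5/3

JE:EK = -2/5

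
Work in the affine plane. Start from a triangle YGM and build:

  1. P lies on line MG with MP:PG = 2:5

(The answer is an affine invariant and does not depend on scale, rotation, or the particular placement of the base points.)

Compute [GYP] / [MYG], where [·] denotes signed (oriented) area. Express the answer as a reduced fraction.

Assign Y = (0, 0), G = (1, 0), M = (0, 1) — the answer is frame-independent, so this choice is without loss of generality.
1. P lies on line MG with MP:PG = 2:5 ⇒ P = (2/7, 5/7)
2·[GYP] = -5/7, 2·[MYG] = 1
[GYP]:[MYG] = -5/7:1 = -5/7

[GYP]:[MYG] = -5/7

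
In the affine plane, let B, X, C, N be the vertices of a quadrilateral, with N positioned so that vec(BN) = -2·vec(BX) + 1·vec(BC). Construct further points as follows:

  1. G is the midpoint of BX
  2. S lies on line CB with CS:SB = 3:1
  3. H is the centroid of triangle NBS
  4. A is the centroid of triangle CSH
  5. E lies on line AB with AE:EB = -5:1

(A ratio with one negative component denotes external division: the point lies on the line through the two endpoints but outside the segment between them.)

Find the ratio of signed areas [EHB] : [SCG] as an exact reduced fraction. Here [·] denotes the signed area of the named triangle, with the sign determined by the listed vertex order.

Work in coordinates with B = (0, 0), X = (1, 0), C = (0, 1), N = (-2, 1).
1. G is the midpoint of BX ⇒ G = (1/2, 0)
2. S lies on line CB with CS:SB = 3:1 ⇒ S = (0, 1/4)
3. H is the centroid of triangle NBS ⇒ H = (-2/3, 5/12)
4. A is the centroid of triangle CSH ⇒ A = (-2/9, 5/9)
5. E lies on line AB with AE:EB = -5:1 ⇒ E = (1/18, -5/36)
2·[EHB] = -5/72, 2·[SCG] = -3/8
[EHB]:[SCG] = -5/72:-3/8 = 5/27

[EHB]:[SCG] = 5/27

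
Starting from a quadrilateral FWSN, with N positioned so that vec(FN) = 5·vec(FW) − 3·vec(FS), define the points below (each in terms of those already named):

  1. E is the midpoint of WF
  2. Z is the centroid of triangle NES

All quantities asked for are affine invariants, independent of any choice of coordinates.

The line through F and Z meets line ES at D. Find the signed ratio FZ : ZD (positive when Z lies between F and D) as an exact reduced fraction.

FZ:ZD = -3/2

Set F = (0, 0), W = (1, 0), S = (0, 1), N = (5, -3); any affine frame gives the same invariant.
1. E is the midpoint of WF ⇒ E = (1/2, 0)
2. Z is the centroid of triangle NES ⇒ Z = (11/6, -2/3)
line FZ meets ES at D = (11/18, -2/9)
Z = F + t·(D−F) with t = 3, so FZ:ZD = 3:-2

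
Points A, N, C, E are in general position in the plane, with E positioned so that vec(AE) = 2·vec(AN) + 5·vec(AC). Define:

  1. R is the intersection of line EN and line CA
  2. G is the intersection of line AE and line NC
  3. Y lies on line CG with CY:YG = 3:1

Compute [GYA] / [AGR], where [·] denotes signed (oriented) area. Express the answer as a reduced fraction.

[GYA]:[AGR] = -1/20

Work in coordinates with A = (0, 0), N = (1, 0), C = (0, 1), E = (2, 5).
1. R is the intersection of line EN and line CA ⇒ R = (0, -5)
2. G is the intersection of line AE and line NC ⇒ G = (2/7, 5/7)
3. Y lies on line CG with CY:YG = 3:1 ⇒ Y = (3/14, 11/14)
2·[GYA] = 1/14, 2·[AGR] = -10/7
[GYA]:[AGR] = 1/14:-10/7 = -1/20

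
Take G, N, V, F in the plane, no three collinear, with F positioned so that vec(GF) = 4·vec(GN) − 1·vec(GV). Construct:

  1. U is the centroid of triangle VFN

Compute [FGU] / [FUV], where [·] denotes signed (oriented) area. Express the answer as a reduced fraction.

Work in coordinates with G = (0, 0), N = (1, 0), V = (0, 1), F = (4, -1).
1. U is the centroid of triangle VFN ⇒ U = (5/3, 0)
2·[FGU] = -5/3, 2·[FUV] = -2/3
[FGU]:[FUV] = -5/3:-2/3 = 5/2

[FGU]:[FUV] = 5/2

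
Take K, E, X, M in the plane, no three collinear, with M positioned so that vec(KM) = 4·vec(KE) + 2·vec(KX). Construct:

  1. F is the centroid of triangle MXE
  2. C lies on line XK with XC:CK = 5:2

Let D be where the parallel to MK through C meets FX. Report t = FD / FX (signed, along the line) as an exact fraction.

t = 1/7

Work in coordinates with K = (0, 0), E = (1, 0), X = (0, 1), M = (4, 2).
1. F is the centroid of triangle MXE ⇒ F = (5/3, 1)
2. C lies on line XK with XC:CK = 5:2 ⇒ C = (0, 2/7)
through C parallel to MK: direction (-4, -2); meets FX at D = (10/7, 1)
D = F + t·(X−F) with t = 1/7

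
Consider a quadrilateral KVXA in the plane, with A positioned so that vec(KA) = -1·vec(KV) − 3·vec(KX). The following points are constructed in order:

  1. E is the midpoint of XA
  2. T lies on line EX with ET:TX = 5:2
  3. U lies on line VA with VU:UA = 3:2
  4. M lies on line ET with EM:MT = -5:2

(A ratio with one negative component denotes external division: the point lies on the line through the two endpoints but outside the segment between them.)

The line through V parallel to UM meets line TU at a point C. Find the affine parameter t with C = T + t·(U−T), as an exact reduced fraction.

t = 79/10

Assign K = (0, 0), V = (1, 0), X = (0, 1), A = (-1, -3) — the answer is frame-independent, so this choice is without loss of generality.
1. E is the midpoint of XA ⇒ E = (-1/2, -1)
2. T lies on line EX with ET:TX = 5:2 ⇒ T = (-1/7, 3/7)
3. U lies on line VA with VU:UA = 3:2 ⇒ U = (-1/5, -9/5)
4. M lies on line ET with EM:MT = -5:2 ⇒ M = (2/21, 29/21)
through V parallel to UM: direction (31/105, 334/105); meets TU at C = (-104/175, -3006/175)
C = T + t·(U−T) with t = 79/10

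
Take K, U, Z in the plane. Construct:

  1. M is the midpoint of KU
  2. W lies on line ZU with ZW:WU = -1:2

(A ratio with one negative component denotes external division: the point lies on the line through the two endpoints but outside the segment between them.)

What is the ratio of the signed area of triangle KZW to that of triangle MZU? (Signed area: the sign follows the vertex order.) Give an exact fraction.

[KZW]:[MZU] = -2

Work in coordinates with K = (0, 0), U = (1, 0), Z = (0, 1).
1. M is the midpoint of KU ⇒ M = (1/2, 0)
2. W lies on line ZU with ZW:WU = -1:2 ⇒ W = (-1, 2)
2·[KZW] = 1, 2·[MZU] = -1/2
[KZW]:[MZU] = 1:-1/2 = -2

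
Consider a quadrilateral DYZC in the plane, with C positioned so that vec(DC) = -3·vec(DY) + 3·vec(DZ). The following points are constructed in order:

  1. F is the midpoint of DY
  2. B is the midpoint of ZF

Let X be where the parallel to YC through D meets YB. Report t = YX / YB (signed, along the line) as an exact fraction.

t = 12

Assign D = (0, 0), Y = (1, 0), Z = (0, 1), C = (-3, 3) — the answer is frame-independent, so this choice is without loss of generality.
1. F is the midpoint of DY ⇒ F = (1/2, 0)
2. B is the midpoint of ZF ⇒ B = (1/4, 1/2)
through D parallel to YC: direction (-4, 3); meets YB at X = (-8, 6)
X = Y + t·(B−Y) with t = 12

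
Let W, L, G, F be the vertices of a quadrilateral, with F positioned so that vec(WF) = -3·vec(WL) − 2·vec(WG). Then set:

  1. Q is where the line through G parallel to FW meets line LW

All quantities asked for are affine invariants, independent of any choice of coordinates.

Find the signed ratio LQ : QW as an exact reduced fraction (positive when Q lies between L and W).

Work in coordinates with W = (0, 0), L = (1, 0), G = (0, 1), F = (-3, -2).
1. Q is where the line through G parallel to FW meets line LW ⇒ Q = (-3/2, 0)
Q = L + t·(W−L) with t = 5/2, so LQ:QW = t:(1−t) = 5/2:-3/2

LQ:QW = -5/3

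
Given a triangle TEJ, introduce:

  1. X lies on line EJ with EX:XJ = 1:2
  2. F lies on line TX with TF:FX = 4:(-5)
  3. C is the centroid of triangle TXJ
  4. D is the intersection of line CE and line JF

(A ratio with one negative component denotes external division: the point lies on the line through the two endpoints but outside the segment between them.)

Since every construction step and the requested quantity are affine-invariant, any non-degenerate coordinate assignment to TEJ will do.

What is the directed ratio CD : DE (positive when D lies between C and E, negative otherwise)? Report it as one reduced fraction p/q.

CD:DE = -2/5

Set T = (0, 0), E = (1, 0), J = (0, 1); any affine frame gives the same invariant.
1. X lies on line EJ with EX:XJ = 1:2 ⇒ X = (2/3, 1/3)
2. F lies on line TX with TF:FX = 4:(-5) ⇒ F = (-8/3, -4/3)
3. C is the centroid of triangle TXJ ⇒ C = (2/9, 4/9)
4. D is the intersection of line CE and line JF ⇒ D = (-8/27, 20/27)
D = C + t·(E−C) with t = -2/3, so CD:DE = t:(1−t) = -2/3:5/3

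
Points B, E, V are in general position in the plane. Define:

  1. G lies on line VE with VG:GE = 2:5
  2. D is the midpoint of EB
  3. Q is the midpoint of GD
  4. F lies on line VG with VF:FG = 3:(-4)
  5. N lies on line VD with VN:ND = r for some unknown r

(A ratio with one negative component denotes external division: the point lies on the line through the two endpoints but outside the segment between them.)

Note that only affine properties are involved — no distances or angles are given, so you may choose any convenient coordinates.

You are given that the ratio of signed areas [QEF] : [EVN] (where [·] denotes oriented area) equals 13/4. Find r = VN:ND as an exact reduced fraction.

Assign B = (0, 0), E = (1, 0), V = (0, 1) — the answer is frame-independent, so this choice is without loss of generality.
1. G lies on line VE with VG:GE = 2:5 ⇒ G = (2/7, 5/7)
2. D is the midpoint of EB ⇒ D = (1/2, 0)
3. Q is the midpoint of GD ⇒ Q = (11/28, 5/14)
4. F lies on line VG with VF:FG = 3:(-4) ⇒ F = (-6/7, 13/7)
5. With VN:ND = r, write λ = r/(r+1) so N = V + λ·(D−V); N is affine-linear in λ
Every point depending on N is an affine combination of N and λ-independent points, so each such coordinate is linear in λ; the λ² term in each signed area is a multiple of (D−V)×(D−V) = 0, so 2·[QEF] and 2·[EVN] are each linear in λ. Evaluating at λ=0 and λ=1:
  2·[QEF] = 13/28,   2·[EVN] = 1/2·λ
So [QEF]:[EVN] = (13/28) / (1/2·λ). Setting this equal to 13/4:
  13/28 = 13/4·(1/2·λ)  ⇒  λ = 2/7
Then r = λ/(1−λ) = (2/7)/(5/7) = 2/5. Check: with r = 2/5, N = (1/7, 5/7) and [QEF]:[EVN] = 13/4 as required.

r = 2/5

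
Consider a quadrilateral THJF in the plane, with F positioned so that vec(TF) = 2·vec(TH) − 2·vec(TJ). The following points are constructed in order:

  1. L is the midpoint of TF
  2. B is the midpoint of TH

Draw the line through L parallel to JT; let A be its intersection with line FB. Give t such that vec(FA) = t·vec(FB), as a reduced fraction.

t = 2/3

Set T = (0, 0), H = (1, 0), J = (0, 1), F = (2, -2); any affine frame gives the same invariant.
1. L is the midpoint of TF ⇒ L = (1, -1)
2. B is the midpoint of TH ⇒ B = (1/2, 0)
through L parallel to JT: direction (0, -1); meets FB at A = (1, -2/3)
A = F + t·(B−F) with t = 2/3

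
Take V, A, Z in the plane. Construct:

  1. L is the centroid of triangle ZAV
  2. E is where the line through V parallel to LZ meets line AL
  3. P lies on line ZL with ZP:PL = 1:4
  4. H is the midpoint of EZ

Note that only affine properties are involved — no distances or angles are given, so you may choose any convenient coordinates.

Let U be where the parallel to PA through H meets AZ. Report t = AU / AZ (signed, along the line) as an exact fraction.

t = -7/2

Choose coordinates V = (0, 0), A = (1, 0), Z = (0, 1).
1. L is the centroid of triangle ZAV ⇒ L = (1/3, 1/3)
2. E is where the line through V parallel to LZ meets line AL ⇒ E = (-1/3, 2/3)
3. P lies on line ZL with ZP:PL = 1:4 ⇒ P = (1/15, 13/15)
4. H is the midpoint of EZ ⇒ H = (-1/6, 5/6)
through H parallel to PA: direction (14/15, -13/15); meets AZ at U = (9/2, -7/2)
U = A + t·(Z−A) with t = -7/2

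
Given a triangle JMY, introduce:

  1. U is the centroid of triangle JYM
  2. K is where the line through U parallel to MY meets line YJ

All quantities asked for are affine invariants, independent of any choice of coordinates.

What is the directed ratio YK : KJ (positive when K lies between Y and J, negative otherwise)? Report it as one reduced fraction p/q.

Choose coordinates J = (0, 0), M = (1, 0), Y = (0, 1).
1. U is the centroid of triangle JYM ⇒ U = (1/3, 1/3)
2. K is where the line through U parallel to MY meets line YJ ⇒ K = (0, 2/3)
K = Y + t·(J−Y) with t = 1/3, so YK:KJ = t:(1−t) = 1/3:2/3

YK:KJ = 1/2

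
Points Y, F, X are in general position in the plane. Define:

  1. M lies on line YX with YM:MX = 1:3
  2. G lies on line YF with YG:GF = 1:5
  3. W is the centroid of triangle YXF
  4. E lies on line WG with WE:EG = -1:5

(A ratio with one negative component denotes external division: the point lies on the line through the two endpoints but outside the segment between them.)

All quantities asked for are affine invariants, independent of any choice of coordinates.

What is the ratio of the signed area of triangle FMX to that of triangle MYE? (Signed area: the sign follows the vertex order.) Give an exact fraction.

Choose coordinates Y = (0, 0), F = (1, 0), X = (0, 1).
1. M lies on line YX with YM:MX = 1:3 ⇒ M = (0, 1/4)
2. G lies on line YF with YG:GF = 1:5 ⇒ G = (1/6, 0)
3. W is the centroid of triangle YXF ⇒ W = (1/3, 1/3)
4. E lies on line WG with WE:EG = -1:5 ⇒ E = (3/8, 5/12)
2·[FMX] = -3/4, 2·[MYE] = 3/32
[FMX]:[MYE] = -3/4:3/32 = -8

[FMX]:[MYE] = -8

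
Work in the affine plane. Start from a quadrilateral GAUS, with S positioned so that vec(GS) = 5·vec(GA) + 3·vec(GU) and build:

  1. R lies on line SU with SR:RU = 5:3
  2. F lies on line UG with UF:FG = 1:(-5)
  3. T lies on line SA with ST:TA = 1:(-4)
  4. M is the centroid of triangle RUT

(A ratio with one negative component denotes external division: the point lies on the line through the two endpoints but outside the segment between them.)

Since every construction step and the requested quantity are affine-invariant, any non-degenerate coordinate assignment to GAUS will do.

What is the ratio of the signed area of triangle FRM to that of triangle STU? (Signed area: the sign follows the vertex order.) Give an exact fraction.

[FRM]:[STU] = 73/336

Work in coordinates with G = (0, 0), A = (1, 0), U = (0, 1), S = (5, 3).
1. R lies on line SU with SR:RU = 5:3 ⇒ R = (15/8, 7/4)
2. F lies on line UG with UF:FG = 1:(-5) ⇒ F = (0, 5/4)
3. T lies on line SA with ST:TA = 1:(-4) ⇒ T = (19/3, 4)
4. M is the centroid of triangle RUT ⇒ M = (197/72, 9/4)
2·[FRM] = 73/144, 2·[STU] = 7/3
[FRM]:[STU] = 73/144:7/3 = 73/336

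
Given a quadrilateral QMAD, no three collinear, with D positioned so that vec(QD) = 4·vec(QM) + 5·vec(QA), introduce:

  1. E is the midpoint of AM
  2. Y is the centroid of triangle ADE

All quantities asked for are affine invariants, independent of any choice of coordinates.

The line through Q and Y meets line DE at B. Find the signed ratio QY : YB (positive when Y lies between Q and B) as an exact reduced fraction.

QY:YB = -5/8

Choose coordinates Q = (0, 0), M = (1, 0), A = (0, 1), D = (4, 5).
1. E is the midpoint of AM ⇒ E = (1/2, 1/2)
2. Y is the centroid of triangle ADE ⇒ Y = (3/2, 13/6)
line QY meets DE at B = (-9/10, -13/10)
Y = Q + t·(B−Q) with t = -5/3, so QY:YB = -5/3:8/3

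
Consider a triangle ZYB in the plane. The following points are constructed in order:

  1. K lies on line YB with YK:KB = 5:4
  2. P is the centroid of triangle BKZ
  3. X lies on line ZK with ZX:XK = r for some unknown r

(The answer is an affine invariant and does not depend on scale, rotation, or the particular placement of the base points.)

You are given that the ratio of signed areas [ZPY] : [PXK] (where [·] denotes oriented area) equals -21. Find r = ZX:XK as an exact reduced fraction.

r = 5

Choose coordinates Z = (0, 0), Y = (1, 0), B = (0, 1).
1. K lies on line YB with YK:KB = 5:4 ⇒ K = (4/9, 5/9)
2. P is the centroid of triangle BKZ ⇒ P = (4/27, 14/27)
3. With ZX:XK = r, write λ = r/(r+1) so X = Z + λ·(K−Z); X is affine-linear in λ
Every point depending on X is an affine combination of X and λ-independent points, so each such coordinate is linear in λ; the λ² term in each signed area is a multiple of (K−Z)×(K−Z) = 0, so 2·[ZPY] and 2·[PXK] are each linear in λ. Evaluating at λ=0 and λ=1:
  2·[ZPY] = -14/27,   2·[PXK] = -4/27·λ + 4/27
So [ZPY]:[PXK] = (-14/27) / (-4/27·λ + 4/27). Setting this equal to -21:
  -14/27 = -21·(-4/27·λ + 4/27)  ⇒  λ = 5/6
Then r = λ/(1−λ) = (5/6)/(1/6) = 5. Check: with r = 5, X = (10/27, 25/54) and [ZPY]:[PXK] = -21 as required.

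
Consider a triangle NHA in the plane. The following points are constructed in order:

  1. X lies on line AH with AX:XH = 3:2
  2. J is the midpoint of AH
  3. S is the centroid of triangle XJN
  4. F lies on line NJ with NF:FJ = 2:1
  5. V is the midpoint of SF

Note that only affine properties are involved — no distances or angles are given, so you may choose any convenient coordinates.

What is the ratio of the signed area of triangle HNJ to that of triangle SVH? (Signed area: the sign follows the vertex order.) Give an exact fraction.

[HNJ]:[SVH] = 90

Set N = (0, 0), H = (1, 0), A = (0, 1); any affine frame gives the same invariant.
1. X lies on line AH with AX:XH = 3:2 ⇒ X = (3/5, 2/5)
2. J is the midpoint of AH ⇒ J = (1/2, 1/2)
3. S is the centroid of triangle XJN ⇒ S = (11/30, 3/10)
4. F lies on line NJ with NF:FJ = 2:1 ⇒ F = (1/3, 1/3)
5. V is the midpoint of SF ⇒ V = (7/20, 19/60)
2·[HNJ] = -1/2, 2·[SVH] = -1/180
[HNJ]:[SVH] = -1/2:-1/180 = 90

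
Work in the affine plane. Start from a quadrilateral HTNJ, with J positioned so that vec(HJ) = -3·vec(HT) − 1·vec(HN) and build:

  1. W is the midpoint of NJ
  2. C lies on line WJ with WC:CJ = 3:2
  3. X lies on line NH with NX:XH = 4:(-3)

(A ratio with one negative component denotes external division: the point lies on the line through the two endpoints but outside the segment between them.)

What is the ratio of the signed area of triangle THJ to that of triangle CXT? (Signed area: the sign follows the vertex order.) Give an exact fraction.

Choose coordinates H = (0, 0), T = (1, 0), N = (0, 1), J = (-3, -1).
1. W is the midpoint of NJ ⇒ W = (-3/2, 0)
2. C lies on line WJ with WC:CJ = 3:2 ⇒ C = (-12/5, -3/5)
3. X lies on line NH with NX:XH = 4:(-3) ⇒ X = (0, -3)
2·[THJ] = 1, 2·[CXT] = 48/5
[THJ]:[CXT] = 1:48/5 = 5/48

[THJ]:[CXT] = 5/48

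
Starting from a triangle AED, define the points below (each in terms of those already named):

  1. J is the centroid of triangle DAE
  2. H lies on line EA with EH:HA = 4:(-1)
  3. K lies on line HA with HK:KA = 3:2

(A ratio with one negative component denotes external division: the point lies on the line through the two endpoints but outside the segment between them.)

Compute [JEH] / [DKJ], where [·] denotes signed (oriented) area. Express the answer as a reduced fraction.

[JEH]:[DKJ] = -20/19

Work in coordinates with A = (0, 0), E = (1, 0), D = (0, 1).
1. J is the centroid of triangle DAE ⇒ J = (1/3, 1/3)
2. H lies on line EA with EH:HA = 4:(-1) ⇒ H = (-1/3, 0)
3. K lies on line HA with HK:KA = 3:2 ⇒ K = (-2/15, 0)
2·[JEH] = -4/9, 2·[DKJ] = 19/45
[JEH]:[DKJ] = -4/9:19/45 = -20/19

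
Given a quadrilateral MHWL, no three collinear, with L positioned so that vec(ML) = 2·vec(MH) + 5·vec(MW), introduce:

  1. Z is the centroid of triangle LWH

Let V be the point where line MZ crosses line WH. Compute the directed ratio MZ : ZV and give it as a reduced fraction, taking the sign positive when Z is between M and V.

Work in coordinates with M = (0, 0), H = (1, 0), W = (0, 1), L = (2, 5).
1. Z is the centroid of triangle LWH ⇒ Z = (1, 2)
line MZ meets WH at V = (1/3, 2/3)
Z = M + t·(V−M) with t = 3, so MZ:ZV = 3:-2

MZ:ZV = -3/2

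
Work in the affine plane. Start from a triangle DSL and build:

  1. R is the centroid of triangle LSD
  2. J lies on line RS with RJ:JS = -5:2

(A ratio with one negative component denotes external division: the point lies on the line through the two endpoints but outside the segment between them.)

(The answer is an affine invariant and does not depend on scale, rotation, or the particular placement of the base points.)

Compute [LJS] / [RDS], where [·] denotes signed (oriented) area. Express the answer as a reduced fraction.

[LJS]:[RDS] = -2/3

Set D = (0, 0), S = (1, 0), L = (0, 1); any affine frame gives the same invariant.
1. R is the centroid of triangle LSD ⇒ R = (1/3, 1/3)
2. J lies on line RS with RJ:JS = -5:2 ⇒ J = (13/9, -2/9)
2·[LJS] = -2/9, 2·[RDS] = 1/3
[LJS]:[RDS] = -2/9:1/3 = -2/3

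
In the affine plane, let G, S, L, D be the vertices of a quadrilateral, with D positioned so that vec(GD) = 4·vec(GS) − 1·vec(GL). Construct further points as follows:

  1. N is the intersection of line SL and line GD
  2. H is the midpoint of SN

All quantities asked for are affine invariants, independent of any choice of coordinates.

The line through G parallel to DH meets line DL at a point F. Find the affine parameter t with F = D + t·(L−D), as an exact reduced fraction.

t = -3/14

Choose coordinates G = (0, 0), S = (1, 0), L = (0, 1), D = (4, -1).
1. N is the intersection of line SL and line GD ⇒ N = (4/3, -1/3)
2. H is the midpoint of SN ⇒ H = (7/6, -1/6)
through G parallel to DH: direction (-17/6, 5/6); meets DL at F = (34/7, -10/7)
F = D + t·(L−D) with t = -3/14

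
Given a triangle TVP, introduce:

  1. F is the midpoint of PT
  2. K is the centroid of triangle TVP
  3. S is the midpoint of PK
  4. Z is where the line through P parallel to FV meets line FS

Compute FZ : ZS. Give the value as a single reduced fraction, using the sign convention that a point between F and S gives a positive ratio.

Set T = (0, 0), V = (1, 0), P = (0, 1); any affine frame gives the same invariant.
1. F is the midpoint of PT ⇒ F = (0, 1/2)
2. K is the centroid of triangle TVP ⇒ K = (1/3, 1/3)
3. S is the midpoint of PK ⇒ S = (1/6, 2/3)
4. Z is where the line through P parallel to FV meets line FS ⇒ Z = (1/3, 5/6)
Z = F + t·(S−F) with t = 2, so FZ:ZS = t:(1−t) = 2:-1

FZ:ZS = -2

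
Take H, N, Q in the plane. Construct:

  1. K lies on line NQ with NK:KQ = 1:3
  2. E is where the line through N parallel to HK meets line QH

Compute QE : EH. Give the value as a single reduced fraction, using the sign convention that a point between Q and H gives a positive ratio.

Assign H = (0, 0), N = (1, 0), Q = (0, 1) — the answer is frame-independent, so this choice is without loss of generality.
1. K lies on line NQ with NK:KQ = 1:3 ⇒ K = (3/4, 1/4)
2. E is where the line through N parallel to HK meets line QH ⇒ E = (0, -1/3)
E = Q + t·(H−Q) with t = 4/3, so QE:EH = t:(1−t) = 4/3:-1/3

QE:EH = -4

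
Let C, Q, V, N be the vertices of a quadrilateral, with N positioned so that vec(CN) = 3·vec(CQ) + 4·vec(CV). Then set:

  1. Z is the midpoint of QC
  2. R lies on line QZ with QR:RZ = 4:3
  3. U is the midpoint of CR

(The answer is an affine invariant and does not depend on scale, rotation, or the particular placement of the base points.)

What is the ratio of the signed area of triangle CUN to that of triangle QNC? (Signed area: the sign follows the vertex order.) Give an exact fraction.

[CUN]:[QNC] = 5/14

Work in coordinates with C = (0, 0), Q = (1, 0), V = (0, 1), N = (3, 4).
1. Z is the midpoint of QC ⇒ Z = (1/2, 0)
2. R lies on line QZ with QR:RZ = 4:3 ⇒ R = (5/7, 0)
3. U is the midpoint of CR ⇒ U = (5/14, 0)
2·[CUN] = 10/7, 2·[QNC] = 4
[CUN]:[QNC] = 10/7:4 = 5/14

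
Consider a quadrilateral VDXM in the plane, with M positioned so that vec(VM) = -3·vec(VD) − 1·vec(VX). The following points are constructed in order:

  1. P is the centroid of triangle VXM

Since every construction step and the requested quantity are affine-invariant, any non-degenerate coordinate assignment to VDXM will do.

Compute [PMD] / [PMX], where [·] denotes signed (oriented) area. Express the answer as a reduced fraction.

Choose coordinates V = (0, 0), D = (1, 0), X = (0, 1), M = (-3, -1).
1. P is the centroid of triangle VXM ⇒ P = (-1, 0)
2·[PMD] = 2, 2·[PMX] = -1
[PMD]:[PMX] = 2:-1 = -2

[PMD]:[PMX] = -2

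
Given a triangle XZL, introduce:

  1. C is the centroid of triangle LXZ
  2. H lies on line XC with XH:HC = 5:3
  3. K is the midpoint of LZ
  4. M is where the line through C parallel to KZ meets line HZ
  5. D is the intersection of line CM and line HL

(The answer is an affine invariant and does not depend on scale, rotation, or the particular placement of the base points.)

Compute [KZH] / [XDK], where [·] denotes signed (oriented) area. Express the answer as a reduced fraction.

Assign X = (0, 0), Z = (1, 0), L = (0, 1) — the answer is frame-independent, so this choice is without loss of generality.
1. C is the centroid of triangle LXZ ⇒ C = (1/3, 1/3)
2. H lies on line XC with XH:HC = 5:3 ⇒ H = (5/24, 5/24)
3. K is the midpoint of LZ ⇒ K = (1/2, 1/2)
4. M is where the line through C parallel to KZ meets line HZ ⇒ M = (23/42, 5/42)
5. D is the intersection of line CM and line HL ⇒ D = (5/42, 23/42)
2·[KZH] = -7/24, 2·[XDK] = -3/14
[KZH]:[XDK] = -7/24:-3/14 = 49/36

[KZH]:[XDK] = 49/36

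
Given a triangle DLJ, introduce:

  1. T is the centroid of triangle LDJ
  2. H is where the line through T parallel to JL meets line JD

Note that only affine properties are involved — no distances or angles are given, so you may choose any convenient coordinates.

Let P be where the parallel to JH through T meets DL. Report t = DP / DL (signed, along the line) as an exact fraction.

Assign D = (0, 0), L = (1, 0), J = (0, 1) — the answer is frame-independent, so this choice is without loss of generality.
1. T is the centroid of triangle LDJ ⇒ T = (1/3, 1/3)
2. H is where the line through T parallel to JL meets line JD ⇒ H = (0, 2/3)
through T parallel to JH: direction (0, -1/3); meets DL at P = (1/3, 0)
P = D + t·(L−D) with t = 1/3

t = 1/3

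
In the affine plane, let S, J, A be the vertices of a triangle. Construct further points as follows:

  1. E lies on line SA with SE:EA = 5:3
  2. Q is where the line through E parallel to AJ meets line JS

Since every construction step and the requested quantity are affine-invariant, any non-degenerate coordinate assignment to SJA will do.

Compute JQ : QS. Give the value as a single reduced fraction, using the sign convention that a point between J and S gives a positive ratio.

Work in coordinates with S = (0, 0), J = (1, 0), A = (0, 1).
1. E lies on line SA with SE:EA = 5:3 ⇒ E = (0, 5/8)
2. Q is where the line through E parallel to AJ meets line JS ⇒ Q = (5/8, 0)
Q = J + t·(S−J) with t = 3/8, so JQ:QS = t:(1−t) = 3/8:5/8

JQ:QS = 3/5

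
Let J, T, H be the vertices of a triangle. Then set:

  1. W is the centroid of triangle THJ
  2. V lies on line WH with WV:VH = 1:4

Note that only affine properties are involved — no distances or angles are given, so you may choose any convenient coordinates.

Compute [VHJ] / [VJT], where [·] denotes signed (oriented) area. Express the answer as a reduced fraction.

Set J = (0, 0), T = (1, 0), H = (0, 1); any affine frame gives the same invariant.
1. W is the centroid of triangle THJ ⇒ W = (1/3, 1/3)
2. V lies on line WH with WV:VH = 1:4 ⇒ V = (4/15, 7/15)
2·[VHJ] = 4/15, 2·[VJT] = 7/15
[VHJ]:[VJT] = 4/15:7/15 = 4/7

[VHJ]:[VJT] = 4/7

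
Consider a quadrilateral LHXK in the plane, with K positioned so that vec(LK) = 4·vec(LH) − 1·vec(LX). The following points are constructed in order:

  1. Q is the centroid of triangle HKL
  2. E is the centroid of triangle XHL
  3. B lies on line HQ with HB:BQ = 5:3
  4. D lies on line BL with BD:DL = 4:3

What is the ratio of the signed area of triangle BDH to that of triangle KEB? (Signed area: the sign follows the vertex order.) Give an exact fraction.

Set L = (0, 0), H = (1, 0), X = (0, 1), K = (4, -1); any affine frame gives the same invariant.
1. Q is the centroid of triangle HKL ⇒ Q = (5/3, -1/3)
2. E is the centroid of triangle XHL ⇒ E = (1/3, 1/3)
3. B lies on line HQ with HB:BQ = 5:3 ⇒ B = (17/12, -5/24)
4. D lies on line BL with BD:DL = 4:3 ⇒ D = (17/28, -5/56)
2·[BDH] = -5/42, 2·[KEB] = 13/24
[BDH]:[KEB] = -5/42:13/24 = -20/91

[BDH]:[KEB] = -20/91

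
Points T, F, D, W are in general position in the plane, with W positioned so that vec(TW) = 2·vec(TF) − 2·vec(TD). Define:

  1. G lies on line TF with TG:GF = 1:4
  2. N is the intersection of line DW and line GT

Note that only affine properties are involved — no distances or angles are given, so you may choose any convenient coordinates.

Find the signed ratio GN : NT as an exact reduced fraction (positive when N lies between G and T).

Choose coordinates T = (0, 0), F = (1, 0), D = (0, 1), W = (2, -2).
1. G lies on line TF with TG:GF = 1:4 ⇒ G = (1/5, 0)
2. N is the intersection of line DW and line GT ⇒ N = (2/3, 0)
N = G + t·(T−G) with t = -7/3, so GN:NT = t:(1−t) = -7/3:10/3

GN:NT = -7/10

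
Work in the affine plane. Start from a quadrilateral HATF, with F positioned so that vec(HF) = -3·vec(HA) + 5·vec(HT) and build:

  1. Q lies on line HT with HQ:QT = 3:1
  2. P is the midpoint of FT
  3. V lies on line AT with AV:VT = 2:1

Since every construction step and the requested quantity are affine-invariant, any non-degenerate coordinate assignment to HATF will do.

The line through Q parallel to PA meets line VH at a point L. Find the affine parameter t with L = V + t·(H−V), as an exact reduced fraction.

Work in coordinates with H = (0, 0), A = (1, 0), T = (0, 1), F = (-3, 5).
1. Q lies on line HT with HQ:QT = 3:1 ⇒ Q = (0, 3/4)
2. P is the midpoint of FT ⇒ P = (-3/2, 3)
3. V lies on line AT with AV:VT = 2:1 ⇒ V = (1/3, 2/3)
through Q parallel to PA: direction (5/2, -3); meets VH at L = (15/64, 15/32)
L = V + t·(H−V) with t = 19/64

t = 19/64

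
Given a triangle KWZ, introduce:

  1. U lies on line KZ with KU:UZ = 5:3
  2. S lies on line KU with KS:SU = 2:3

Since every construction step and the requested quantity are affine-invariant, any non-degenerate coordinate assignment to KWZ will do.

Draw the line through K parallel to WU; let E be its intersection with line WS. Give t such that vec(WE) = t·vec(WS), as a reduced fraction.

Set K = (0, 0), W = (1, 0), Z = (0, 1); any affine frame gives the same invariant.
1. U lies on line KZ with KU:UZ = 5:3 ⇒ U = (0, 5/8)
2. S lies on line KU with KS:SU = 2:3 ⇒ S = (0, 1/4)
through K parallel to WU: direction (-1, 5/8); meets WS at E = (-2/3, 5/12)
E = W + t·(S−W) with t = 5/3

t = 5/3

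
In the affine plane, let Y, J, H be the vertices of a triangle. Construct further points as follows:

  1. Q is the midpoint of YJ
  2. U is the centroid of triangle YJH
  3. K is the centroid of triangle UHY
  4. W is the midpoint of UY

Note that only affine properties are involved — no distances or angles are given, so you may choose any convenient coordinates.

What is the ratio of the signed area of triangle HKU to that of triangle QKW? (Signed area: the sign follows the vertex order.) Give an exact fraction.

Assign Y = (0, 0), J = (1, 0), H = (0, 1) — the answer is frame-independent, so this choice is without loss of generality.
1. Q is the midpoint of YJ ⇒ Q = (1/2, 0)
2. U is the centroid of triangle YJH ⇒ U = (1/3, 1/3)
3. K is the centroid of triangle UHY ⇒ K = (1/9, 4/9)
4. W is the midpoint of UY ⇒ W = (1/6, 1/6)
2·[HKU] = 1/9, 2·[QKW] = 1/12
[HKU]:[QKW] = 1/9:1/12 = 4/3

[HKU]:[QKW] = 4/3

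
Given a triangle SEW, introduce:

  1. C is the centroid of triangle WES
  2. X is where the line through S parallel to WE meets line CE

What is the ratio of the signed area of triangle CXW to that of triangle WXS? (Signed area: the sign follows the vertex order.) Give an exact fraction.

[CXW]:[WXS] = -2/3

Set S = (0, 0), E = (1, 0), W = (0, 1); any affine frame gives the same invariant.
1. C is the centroid of triangle WES ⇒ C = (1/3, 1/3)
2. X is where the line through S parallel to WE meets line CE ⇒ X = (-1, 1)
2·[CXW] = -2/3, 2·[WXS] = 1
[CXW]:[WXS] = -2/3:1 = -2/3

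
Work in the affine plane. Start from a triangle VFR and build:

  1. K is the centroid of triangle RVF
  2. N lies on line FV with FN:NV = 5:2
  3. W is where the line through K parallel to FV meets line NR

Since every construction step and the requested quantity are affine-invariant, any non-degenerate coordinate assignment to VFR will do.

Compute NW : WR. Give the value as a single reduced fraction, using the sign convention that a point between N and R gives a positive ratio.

NW:WR = 1/2

Set V = (0, 0), F = (1, 0), R = (0, 1); any affine frame gives the same invariant.
1. K is the centroid of triangle RVF ⇒ K = (1/3, 1/3)
2. N lies on line FV with FN:NV = 5:2 ⇒ N = (2/7, 0)
3. W is where the line through K parallel to FV meets line NR ⇒ W = (4/21, 1/3)
W = N + t·(R−N) with t = 1/3, so NW:WR = t:(1−t) = 1/3:2/3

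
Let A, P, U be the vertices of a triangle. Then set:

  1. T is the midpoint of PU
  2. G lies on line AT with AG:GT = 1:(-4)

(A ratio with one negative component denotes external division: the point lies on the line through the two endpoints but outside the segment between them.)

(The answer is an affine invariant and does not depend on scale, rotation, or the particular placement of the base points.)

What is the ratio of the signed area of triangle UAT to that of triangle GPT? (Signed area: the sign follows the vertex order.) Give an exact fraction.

Work in coordinates with A = (0, 0), P = (1, 0), U = (0, 1).
1. T is the midpoint of PU ⇒ T = (1/2, 1/2)
2. G lies on line AT with AG:GT = 1:(-4) ⇒ G = (-1/6, -1/6)
2·[UAT] = 1/2, 2·[GPT] = 2/3
[UAT]:[GPT] = 1/2:2/3 = 3/4

[UAT]:[GPT] = 3/4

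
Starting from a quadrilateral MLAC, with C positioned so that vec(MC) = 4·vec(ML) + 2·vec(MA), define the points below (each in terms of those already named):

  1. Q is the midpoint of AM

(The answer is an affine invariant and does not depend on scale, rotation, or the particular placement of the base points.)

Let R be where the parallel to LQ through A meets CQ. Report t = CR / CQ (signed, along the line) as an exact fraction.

Assign M = (0, 0), L = (1, 0), A = (0, 1), C = (4, 2) — the answer is frame-independent, so this choice is without loss of generality.
1. Q is the midpoint of AM ⇒ Q = (0, 1/2)
through A parallel to LQ: direction (-1, 1/2); meets CQ at R = (4/7, 5/7)
R = C + t·(Q−C) with t = 6/7

t = 6/7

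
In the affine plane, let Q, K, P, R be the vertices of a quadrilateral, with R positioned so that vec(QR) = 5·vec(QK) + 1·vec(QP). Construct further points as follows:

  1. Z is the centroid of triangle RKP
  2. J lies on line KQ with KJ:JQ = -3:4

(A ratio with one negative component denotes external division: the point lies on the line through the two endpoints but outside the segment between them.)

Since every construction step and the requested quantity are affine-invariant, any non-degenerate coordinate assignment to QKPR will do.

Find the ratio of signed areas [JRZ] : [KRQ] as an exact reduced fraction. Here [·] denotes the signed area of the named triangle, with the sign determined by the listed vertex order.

Choose coordinates Q = (0, 0), K = (1, 0), P = (0, 1), R = (5, 1).
1. Z is the centroid of triangle RKP ⇒ Z = (2, 2/3)
2. J lies on line KQ with KJ:JQ = -3:4 ⇒ J = (4, 0)
2·[JRZ] = 8/3, 2·[KRQ] = 1
[JRZ]:[KRQ] = 8/3:1 = 8/3

[JRZ]:[KRQ] = 8/3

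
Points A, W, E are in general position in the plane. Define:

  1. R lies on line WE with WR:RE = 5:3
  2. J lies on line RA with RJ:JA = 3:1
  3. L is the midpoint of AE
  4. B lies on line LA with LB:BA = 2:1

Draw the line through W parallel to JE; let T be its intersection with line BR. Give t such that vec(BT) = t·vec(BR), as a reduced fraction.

t = 53/23

Assign A = (0, 0), W = (1, 0), E = (0, 1) — the answer is frame-independent, so this choice is without loss of generality.
1. R lies on line WE with WR:RE = 5:3 ⇒ R = (3/8, 5/8)
2. J lies on line RA with RJ:JA = 3:1 ⇒ J = (3/32, 5/32)
3. L is the midpoint of AE ⇒ L = (0, 1/2)
4. B lies on line LA with LB:BA = 2:1 ⇒ B = (0, 1/6)
through W parallel to JE: direction (-3/32, 27/32); meets BR at T = (159/184, 225/184)
T = B + t·(R−B) with t = 53/23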